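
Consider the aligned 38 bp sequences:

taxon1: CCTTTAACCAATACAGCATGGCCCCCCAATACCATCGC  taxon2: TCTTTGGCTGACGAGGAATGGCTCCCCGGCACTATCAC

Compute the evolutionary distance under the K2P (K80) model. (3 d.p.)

Of 38 sites, 14 differences are transitions and 2 are transversions, so P = 14/38 ≈ 0.368421 and Q = 2/38 ≈ 0.052632.
Under the Kimura two-parameter model, d = −½ ln(1 − 2P − Q) − ¼ ln(1 − 2Q).
1 − 2P − Q = 0.210526, giving −½ ln(0.210526) = 0.779073.
1 − 2Q = 0.894736, giving −¼ ln(0.894736) = 0.027807.
d = 0.779073 + 0.027807 = 0.806880.

0.807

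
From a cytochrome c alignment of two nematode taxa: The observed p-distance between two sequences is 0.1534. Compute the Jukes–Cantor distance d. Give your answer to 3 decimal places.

d = −(3/4) ln(1 − 4p/3) = −0.75 ln(1 − 0.204533) = −0.75 ln(0.795467)
  = −0.75 × (-0.228826) = 0.171620 substitutions/site.

0.172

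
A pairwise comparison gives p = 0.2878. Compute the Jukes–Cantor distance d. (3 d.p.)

0.363

d = −(3/4) ln(1 − 4p/3) = −0.75 ln(1 − 0.383733) = −0.75 ln(0.616267)
  = −0.75 × (-0.484075) = 0.363056 substitutions/site.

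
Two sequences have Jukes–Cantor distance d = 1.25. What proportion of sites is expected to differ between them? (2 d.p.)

p = (3/4)(1 − e^(−4d/3)) = 0.75 × (1 − e^(-1.666667)) = 0.75 × (1 − 0.188876) = 0.608343.

0.61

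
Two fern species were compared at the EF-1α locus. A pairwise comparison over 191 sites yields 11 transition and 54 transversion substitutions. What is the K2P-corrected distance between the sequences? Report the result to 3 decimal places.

0.462

P = 11/191 ≈ 0.057592 and Q = 54/191 ≈ 0.282723.
Under the Kimura two-parameter model, d = −½ ln(1 − 2P − Q) − ¼ ln(1 − 2Q).
1 − 2P − Q = 0.602093, giving −½ ln(0.602093) = 0.253672.
1 − 2Q = 0.434554, giving −¼ ln(0.434554) = 0.208359.
d = 0.253672 + 0.208359 = 0.462031.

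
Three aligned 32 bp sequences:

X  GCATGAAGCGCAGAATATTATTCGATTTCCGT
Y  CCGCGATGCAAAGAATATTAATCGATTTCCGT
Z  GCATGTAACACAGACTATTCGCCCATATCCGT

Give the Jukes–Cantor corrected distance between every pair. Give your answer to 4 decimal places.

d(X,Y) = 0.2586, d(X,Z) = 0.3525, d(Y,Z) = 0.5851

X–Y: 7/32 sites differ → p = 0.21875, d = −0.75 ln(1 − 0.291667) = 0.258631 ≈ 0.2586.
X–Z: 9/32 sites differ → p = 0.28125, d = −0.75 ln(1 − 0.375) = 0.352503 ≈ 0.3525.
Y–Z: 13/32 sites differ → p = 0.40625, d = −0.75 ln(1 − 0.541667) = 0.585119 ≈ 0.5851.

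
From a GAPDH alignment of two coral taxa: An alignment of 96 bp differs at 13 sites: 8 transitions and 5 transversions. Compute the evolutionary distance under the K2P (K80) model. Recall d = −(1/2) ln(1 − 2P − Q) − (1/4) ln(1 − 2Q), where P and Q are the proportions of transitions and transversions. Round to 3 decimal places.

0.151

P = 8/96 ≈ 0.083333 and Q = 5/96 ≈ 0.052083.
Under the Kimura two-parameter model, d = −½ ln(1 − 2P − Q) − ¼ ln(1 − 2Q).
1 − 2P − Q = 0.781251, giving −½ ln(0.781251) = 0.123429.
1 − 2Q = 0.895834, giving −¼ ln(0.895834) = 0.027500.
d = 0.123429 + 0.027500 = 0.150929.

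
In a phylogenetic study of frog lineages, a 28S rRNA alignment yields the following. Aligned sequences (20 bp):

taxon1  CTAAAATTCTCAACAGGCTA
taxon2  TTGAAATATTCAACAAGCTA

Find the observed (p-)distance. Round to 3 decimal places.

The sequences differ at 5 of 20 positions (sites 1, 3, 8, 9, 16).
p = 5/20 = 0.250.

0.250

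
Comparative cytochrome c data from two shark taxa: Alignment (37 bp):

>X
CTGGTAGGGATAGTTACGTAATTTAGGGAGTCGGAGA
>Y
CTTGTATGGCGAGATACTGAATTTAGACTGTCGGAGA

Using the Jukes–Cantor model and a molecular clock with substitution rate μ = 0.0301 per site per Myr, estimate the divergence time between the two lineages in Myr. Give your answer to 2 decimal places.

5.57

The sequences differ at 10 of 37 sites (3, 7, 10, 11, 14, 18, 19, 27, 28, 29), so p = 10/37 ≈ 0.27027.
d = −(3/4) ln(1 − 4p/3) = −0.75 ln(1 − 0.36036) = −0.75 ln(0.63964)
  = −0.75 × (-0.446850) = 0.335138 substitutions/site.
Under a molecular clock d = 2μt, so t = d/(2μ) = 0.335138 / (2 × 0.0301) = 5.57 Myr.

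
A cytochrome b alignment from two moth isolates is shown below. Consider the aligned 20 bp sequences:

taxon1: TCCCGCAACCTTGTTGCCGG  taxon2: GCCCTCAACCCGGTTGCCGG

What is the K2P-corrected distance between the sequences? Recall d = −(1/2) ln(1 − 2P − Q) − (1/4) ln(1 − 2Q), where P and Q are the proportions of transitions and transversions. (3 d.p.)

0.233

Of 20 sites, 1 differences are transitions and 3 are transversions, so P = 1/20 = 0.05 and Q = 3/20 = 0.15.
Under the Kimura two-parameter model, d = −½ ln(1 − 2P − Q) − ¼ ln(1 − 2Q).
1 − 2P − Q = 0.75, giving −½ ln(0.75) = 0.143841.
1 − 2Q = 0.7, giving −¼ ln(0.7) = 0.089169.
d = 0.143841 + 0.089169 = 0.233010.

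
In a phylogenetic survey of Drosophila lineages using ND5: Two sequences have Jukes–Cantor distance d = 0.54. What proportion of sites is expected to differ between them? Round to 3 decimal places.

0.385

p = (3/4)(1 − e^(−4d/3)) = 0.75 × (1 − e^(-0.72)) = 0.75 × (1 − 0.486752) = 0.384936.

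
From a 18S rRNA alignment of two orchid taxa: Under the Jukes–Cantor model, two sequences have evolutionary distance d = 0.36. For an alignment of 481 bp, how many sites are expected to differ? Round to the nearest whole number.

138

Invert JC69: p = (3/4)(1 − e^(−4d/3)) = 0.75 × (1 − e^(-0.48)) = 0.75 × (1 − 0.618783) = 0.285913.
Expected differing sites = pL ≈ 0.285913 × 481 = 137.524153 ≈ 138.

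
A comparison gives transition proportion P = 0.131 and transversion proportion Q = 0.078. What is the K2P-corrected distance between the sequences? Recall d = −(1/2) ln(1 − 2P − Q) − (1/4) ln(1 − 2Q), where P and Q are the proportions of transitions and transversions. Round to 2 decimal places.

0.25

Under the Kimura two-parameter model, d = −½ ln(1 − 2P − Q) − ¼ ln(1 − 2Q).
1 − 2P − Q = 0.66, giving −½ ln(0.66) = 0.207758.
1 − 2Q = 0.844, giving −¼ ln(0.844) = 0.042401.
d = 0.207758 + 0.042401 = 0.250159.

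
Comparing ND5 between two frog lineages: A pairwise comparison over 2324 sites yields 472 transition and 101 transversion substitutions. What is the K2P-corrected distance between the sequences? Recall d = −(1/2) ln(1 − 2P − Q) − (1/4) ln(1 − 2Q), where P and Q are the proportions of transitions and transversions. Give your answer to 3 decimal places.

0.321

P = 472/2324 ≈ 0.203098 and Q = 101/2324 ≈ 0.04346.
Under the Kimura two-parameter model, d = −½ ln(1 − 2P − Q) − ¼ ln(1 − 2Q).
1 − 2P − Q = 0.550344, giving −½ ln(0.550344) = 0.298606.
1 − 2Q = 0.91308, giving −¼ ln(0.91308) = 0.022733.
d = 0.298606 + 0.022733 = 0.321339.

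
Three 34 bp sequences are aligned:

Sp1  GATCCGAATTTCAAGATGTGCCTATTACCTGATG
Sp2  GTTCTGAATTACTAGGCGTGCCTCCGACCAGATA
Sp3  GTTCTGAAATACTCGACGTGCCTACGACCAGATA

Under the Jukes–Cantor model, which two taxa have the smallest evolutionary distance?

Sp1–Sp2: 11/34 differ, p = 0.324, d = 0.423.
Sp1–Sp3: 11/34 differ, p = 0.324, d = 0.423.
Sp2–Sp3: 4/34 differ, p = 0.118, d = 0.128.
The smallest distance is between Sp2 and Sp3.

Sp2 and Sp3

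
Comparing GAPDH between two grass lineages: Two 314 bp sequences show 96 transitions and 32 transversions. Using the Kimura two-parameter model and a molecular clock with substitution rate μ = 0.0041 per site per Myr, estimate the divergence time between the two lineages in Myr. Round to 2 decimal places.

P = 96/314 ≈ 0.305732 and Q = 32/314 ≈ 0.101911.
Under the Kimura two-parameter model, d = −½ ln(1 − 2P − Q) − ¼ ln(1 − 2Q).
1 − 2P − Q = 0.286625, giving −½ ln(0.286625) = 0.624790.
1 − 2Q = 0.796178, giving −¼ ln(0.796178) = 0.056983.
d = 0.624790 + 0.056983 = 0.681773.
Under a molecular clock d = 2μt, so t = d/(2μ) = 0.681773 / (2 × 0.0041) = 83.14 Myr.

83.14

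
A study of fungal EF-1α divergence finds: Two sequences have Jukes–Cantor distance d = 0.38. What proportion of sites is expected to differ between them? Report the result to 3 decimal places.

0.298

p = (3/4)(1 − e^(−4d/3)) = 0.75 × (1 − e^(-0.506667)) = 0.75 × (1 − 0.602500) = 0.298125.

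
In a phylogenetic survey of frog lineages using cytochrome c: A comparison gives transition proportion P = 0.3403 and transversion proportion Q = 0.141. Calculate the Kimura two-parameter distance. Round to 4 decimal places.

0.9447

Under the Kimura two-parameter model, d = −½ ln(1 − 2P − Q) − ¼ ln(1 − 2Q).
1 − 2P − Q = 0.1784, giving −½ ln(0.1784) = 0.861864.
1 − 2Q = 0.718, giving −¼ ln(0.718) = 0.082821.
d = 0.861864 + 0.082821 = 0.944685.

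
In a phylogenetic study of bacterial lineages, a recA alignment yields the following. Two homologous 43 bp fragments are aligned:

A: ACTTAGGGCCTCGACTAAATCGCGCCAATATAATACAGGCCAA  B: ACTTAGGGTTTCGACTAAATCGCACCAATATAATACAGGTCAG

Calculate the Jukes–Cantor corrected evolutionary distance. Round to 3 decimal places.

0.126

The sequences differ at 5 of 43 sites (9, 10, 24, 40, 43), so p = 5/43 ≈ 0.116279.
d = −(3/4) ln(1 − 4p/3) = −0.75 ln(1 − 0.155039) = −0.75 ln(0.844961)
  = −0.75 × (-0.168465) = 0.126349 substitutions/site.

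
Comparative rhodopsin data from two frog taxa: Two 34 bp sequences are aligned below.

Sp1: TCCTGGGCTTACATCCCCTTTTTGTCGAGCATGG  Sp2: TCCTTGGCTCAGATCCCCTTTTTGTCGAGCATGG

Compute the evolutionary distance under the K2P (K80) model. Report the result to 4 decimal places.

Of 34 sites, 1 differences are transitions and 2 are transversions, so P = 1/34 ≈ 0.029412 and Q = 2/34 ≈ 0.058824.
Under the Kimura two-parameter model, d = −½ ln(1 − 2P − Q) − ¼ ln(1 − 2Q).
1 − 2P − Q = 0.882352, giving −½ ln(0.882352) = 0.062582.
1 − 2Q = 0.882352, giving −¼ ln(0.882352) = 0.031291.
d = 0.062582 + 0.031291 = 0.093873.

0.0939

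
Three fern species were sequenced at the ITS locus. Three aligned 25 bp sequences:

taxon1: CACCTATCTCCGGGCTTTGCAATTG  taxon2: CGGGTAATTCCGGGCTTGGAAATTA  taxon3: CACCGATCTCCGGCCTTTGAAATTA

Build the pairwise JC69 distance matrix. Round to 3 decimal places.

taxon1–taxon2: 8/25 sites differ → p = 0.32, d = −0.75 ln(1 − 0.426667) = 0.417216 ≈ 0.417.
taxon1–taxon3: 4/25 sites differ → p = 0.16, d = −0.75 ln(1 − 0.213333) = 0.179963 ≈ 0.180.
taxon2–taxon3: 8/25 sites differ → p = 0.32, d = −0.75 ln(1 − 0.426667) = 0.417216 ≈ 0.417.

d(taxon1,taxon2) = 0.417, d(taxon1,taxon3) = 0.180, d(taxon2,taxon3) = 0.417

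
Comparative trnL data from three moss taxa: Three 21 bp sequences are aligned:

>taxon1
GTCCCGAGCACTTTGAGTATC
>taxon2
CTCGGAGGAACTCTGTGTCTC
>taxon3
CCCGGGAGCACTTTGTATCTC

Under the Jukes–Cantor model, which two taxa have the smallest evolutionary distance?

taxon2 and taxon3

taxon1–taxon2: 9/21 differ, p = 0.429, d = 0.635.
taxon1–taxon3: 7/21 differ, p = 0.333, d = 0.441.
taxon2–taxon3: 6/21 differ, p = 0.286, d = 0.360.
The smallest distance is between taxon2 and taxon3.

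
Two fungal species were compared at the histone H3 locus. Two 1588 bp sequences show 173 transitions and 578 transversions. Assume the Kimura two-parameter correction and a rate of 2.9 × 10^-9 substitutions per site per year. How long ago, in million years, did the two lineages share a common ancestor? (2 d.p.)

P = 173/1588 ≈ 0.108942 and Q = 578/1588 ≈ 0.36398.
Under the Kimura two-parameter model, d = −½ ln(1 − 2P − Q) − ¼ ln(1 − 2Q).
1 − 2P − Q = 0.418136, giving −½ ln(0.418136) = 0.435974.
1 − 2Q = 0.27204, giving −¼ ln(0.27204) = 0.325452.
d = 0.435974 + 0.325452 = 0.761426.
Under a molecular clock d = 2μt, so t = d/(2μ) = 0.761426 / (2 × 2.9 × 10^-9) = 131.28 million years.

131.28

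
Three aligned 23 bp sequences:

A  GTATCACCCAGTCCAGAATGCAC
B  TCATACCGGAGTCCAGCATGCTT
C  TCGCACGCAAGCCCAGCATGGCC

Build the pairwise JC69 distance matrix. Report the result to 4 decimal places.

A–B: 9/23 sites differ → p ≈ 0.391304, d = −0.75 ln(1 − 0.521739) = 0.553199 ≈ 0.5532.
A–C: 12/23 sites differ → p ≈ 0.521739, d = −0.75 ln(1 − 0.695652) = 0.892188 ≈ 0.8922.
B–C: 9/23 sites differ → p ≈ 0.391304, d = −0.75 ln(1 − 0.521739) = 0.553199 ≈ 0.5532.

d(A,B) = 0.5532, d(A,C) = 0.8922, d(B,C) = 0.5532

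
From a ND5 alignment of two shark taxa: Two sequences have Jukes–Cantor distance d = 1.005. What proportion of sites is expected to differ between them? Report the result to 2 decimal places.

0.55

p = (3/4)(1 − e^(−4d/3)) = 0.75 × (1 − e^(-1.34)) = 0.75 × (1 − 0.261846) = 0.553616.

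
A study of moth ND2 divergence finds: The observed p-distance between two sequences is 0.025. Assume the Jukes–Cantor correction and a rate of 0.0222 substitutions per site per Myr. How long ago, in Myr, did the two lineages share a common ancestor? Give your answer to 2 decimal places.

d = −(3/4) ln(1 − 4p/3) = −0.75 ln(1 − 0.033333) = −0.75 ln(0.966667)
  = −0.75 × (-0.033901) = 0.025426 substitutions/site.
Under a molecular clock d = 2μt, so t = d/(2μ) = 0.025426 / (2 × 0.0222) = 0.57 Myr.

0.57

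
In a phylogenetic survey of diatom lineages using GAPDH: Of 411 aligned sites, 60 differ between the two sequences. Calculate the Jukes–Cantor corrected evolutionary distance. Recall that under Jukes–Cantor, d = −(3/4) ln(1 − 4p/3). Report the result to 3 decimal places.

p = 60/411 ≈ 0.145985.
d = −(3/4) ln(1 − 4p/3) = −0.75 ln(1 − 0.194647) = −0.75 ln(0.805353)
  = −0.75 × (-0.216475) = 0.162356 substitutions/site.

0.162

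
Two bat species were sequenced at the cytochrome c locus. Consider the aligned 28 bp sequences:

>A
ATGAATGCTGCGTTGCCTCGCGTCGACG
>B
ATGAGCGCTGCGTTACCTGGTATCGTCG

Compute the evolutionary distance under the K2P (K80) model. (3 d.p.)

Of 28 sites, 5 differences are transitions and 2 are transversions, so P = 5/28 ≈ 0.178571 and Q = 2/28 ≈ 0.071429.
Under the Kimura two-parameter model, d = −½ ln(1 − 2P − Q) − ¼ ln(1 − 2Q).
1 − 2P − Q = 0.571429, giving −½ ln(0.571429) = 0.279808.
1 − 2Q = 0.857142, giving −¼ ln(0.857142) = 0.038538.
d = 0.279808 + 0.038538 = 0.318346.

0.318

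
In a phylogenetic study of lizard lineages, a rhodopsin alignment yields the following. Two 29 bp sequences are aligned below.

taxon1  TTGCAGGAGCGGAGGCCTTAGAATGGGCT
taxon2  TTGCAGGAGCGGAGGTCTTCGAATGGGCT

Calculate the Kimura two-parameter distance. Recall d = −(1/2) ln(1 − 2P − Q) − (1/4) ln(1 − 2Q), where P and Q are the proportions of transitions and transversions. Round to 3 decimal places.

Of 29 sites, 1 differences are transitions and 1 are transversions, so P = 1/29 ≈ 0.034483 and Q = 1/29 ≈ 0.034483.
Under the Kimura two-parameter model, d = −½ ln(1 − 2P − Q) − ¼ ln(1 − 2Q).
1 − 2P − Q = 0.896551, giving −½ ln(0.896551) = 0.054600.
1 − 2Q = 0.931034, giving −¼ ln(0.931034) = 0.017865.
d = 0.054600 + 0.017865 = 0.072465.

0.072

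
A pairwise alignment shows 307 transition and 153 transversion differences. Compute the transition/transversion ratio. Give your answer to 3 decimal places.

2.007

R = 307/153 = 2.006535… ≈ 2.007 (to 3 d.p.).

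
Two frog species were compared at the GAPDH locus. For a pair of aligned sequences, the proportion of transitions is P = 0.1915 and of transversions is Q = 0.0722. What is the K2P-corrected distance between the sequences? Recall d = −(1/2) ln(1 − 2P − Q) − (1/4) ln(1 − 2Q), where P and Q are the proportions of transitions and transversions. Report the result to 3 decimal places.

Under the Kimura two-parameter model, d = −½ ln(1 − 2P − Q) − ¼ ln(1 − 2Q).
1 − 2P − Q = 0.5448, giving −½ ln(0.5448) = 0.303668.
1 − 2Q = 0.8556, giving −¼ ln(0.8556) = 0.038988.
d = 0.303668 + 0.038988 = 0.342656.

0.343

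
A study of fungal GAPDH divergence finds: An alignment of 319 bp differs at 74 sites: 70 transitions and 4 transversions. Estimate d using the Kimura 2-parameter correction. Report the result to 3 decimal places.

0.307

P = 70/319 ≈ 0.219436 and Q = 4/319 ≈ 0.012539.
Under the Kimura two-parameter model, d = −½ ln(1 − 2P − Q) − ¼ ln(1 − 2Q).
1 − 2P − Q = 0.548589, giving −½ ln(0.548589) = 0.300203.
1 − 2Q = 0.974922, giving −¼ ln(0.974922) = 0.006349.
d = 0.300203 + 0.006349 = 0.306552.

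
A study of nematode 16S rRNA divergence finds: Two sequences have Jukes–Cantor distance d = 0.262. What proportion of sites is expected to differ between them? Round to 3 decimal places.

0.221

p = (3/4)(1 − e^(−4d/3)) = 0.75 × (1 − e^(-0.349333)) = 0.75 × (1 − 0.705158) = 0.221132.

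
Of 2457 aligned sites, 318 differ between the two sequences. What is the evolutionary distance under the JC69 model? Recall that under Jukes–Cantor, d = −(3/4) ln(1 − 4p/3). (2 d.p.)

p = 318/2457 ≈ 0.129426.
d = −(3/4) ln(1 − 4p/3) = −0.75 ln(1 − 0.172568) = −0.75 ln(0.827432)
  = −0.75 × (-0.189428) = 0.142071 substitutions/site.

0.14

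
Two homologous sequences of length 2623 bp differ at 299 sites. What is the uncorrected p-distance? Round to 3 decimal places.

0.114

p = 299/2623 = 0.113991… ≈ 0.114 (to 3 d.p.).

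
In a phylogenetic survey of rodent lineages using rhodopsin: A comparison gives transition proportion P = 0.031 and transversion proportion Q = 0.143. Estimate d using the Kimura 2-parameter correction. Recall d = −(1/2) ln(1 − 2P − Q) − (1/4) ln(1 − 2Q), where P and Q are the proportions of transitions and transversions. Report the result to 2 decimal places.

Under the Kimura two-parameter model, d = −½ ln(1 − 2P − Q) − ¼ ln(1 − 2Q).
1 − 2P − Q = 0.795, giving −½ ln(0.795) = 0.114707.
1 − 2Q = 0.714, giving −¼ ln(0.714) = 0.084218.
d = 0.114707 + 0.084218 = 0.198925.

0.20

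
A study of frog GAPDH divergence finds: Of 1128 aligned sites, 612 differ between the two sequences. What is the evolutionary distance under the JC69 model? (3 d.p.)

0.964

p = 612/1128 ≈ 0.542553.
d = −(3/4) ln(1 − 4p/3) = −0.75 ln(1 − 0.723404) = −0.75 ln(0.276596)
  = −0.75 × (-1.285197) = 0.963898 substitutions/site.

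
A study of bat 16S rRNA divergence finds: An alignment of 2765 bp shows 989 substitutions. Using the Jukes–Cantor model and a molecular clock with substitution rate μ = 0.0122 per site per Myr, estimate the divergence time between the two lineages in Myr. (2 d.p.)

p = 989/2765 ≈ 0.357685.
d = −(3/4) ln(1 − 4p/3) = −0.75 ln(1 − 0.476913) = −0.75 ln(0.523087)
  = −0.75 × (-0.648007) = 0.486005 substitutions/site.
Under a molecular clock d = 2μt, so t = d/(2μ) = 0.486005 / (2 × 0.0122) = 19.92 Myr.

19.92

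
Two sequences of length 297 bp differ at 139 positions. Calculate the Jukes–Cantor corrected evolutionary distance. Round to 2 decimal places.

p = 139/297 ≈ 0.468013.
d = −(3/4) ln(1 − 4p/3) = −0.75 ln(1 − 0.624017) = −0.75 ln(0.375983)
  = −0.75 × (-0.978211) = 0.733658 substitutions/site.

0.73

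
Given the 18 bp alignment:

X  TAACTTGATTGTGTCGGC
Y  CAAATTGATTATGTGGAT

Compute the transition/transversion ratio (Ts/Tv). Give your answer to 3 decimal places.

Transitions are A↔G and C↔T; transversions are all other mismatches.
Transitions: 4. Transversions: 2.
R = 4/2 = 2.000.

2.000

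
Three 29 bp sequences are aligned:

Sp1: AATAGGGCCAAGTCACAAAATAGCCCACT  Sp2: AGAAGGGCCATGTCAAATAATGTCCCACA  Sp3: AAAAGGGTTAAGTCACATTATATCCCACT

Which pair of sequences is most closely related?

Sp1–Sp2: 8/29 differ, p = 0.276, d = 0.344.
Sp1–Sp3: 6/29 differ, p = 0.207, d = 0.242.
Sp2–Sp3: 8/29 differ, p = 0.276, d = 0.344.
The smallest distance is between Sp1 and Sp3.

Sp1 and Sp3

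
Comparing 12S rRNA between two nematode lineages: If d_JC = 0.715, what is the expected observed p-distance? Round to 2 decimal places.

0.46

p = (3/4)(1 − e^(−4d/3)) = 0.75 × (1 − e^(-0.953333)) = 0.75 × (1 − 0.385454) = 0.460910.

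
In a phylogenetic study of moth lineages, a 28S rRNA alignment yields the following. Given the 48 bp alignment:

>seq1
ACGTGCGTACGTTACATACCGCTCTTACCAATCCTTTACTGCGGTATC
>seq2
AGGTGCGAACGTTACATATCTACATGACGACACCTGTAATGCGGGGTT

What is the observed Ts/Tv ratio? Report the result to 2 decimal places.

0.33

Transitions are A↔G and C↔T; transversions are all other mismatches.
Transitions: 4. Transversions: 12.
R = 4/12 = 0.333333… ≈ 0.33 (to 2 d.p.).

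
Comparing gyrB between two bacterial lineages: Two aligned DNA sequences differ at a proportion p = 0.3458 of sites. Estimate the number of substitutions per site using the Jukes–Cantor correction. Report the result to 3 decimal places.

0.464

d = −(3/4) ln(1 − 4p/3) = −0.75 ln(1 − 0.461067) = −0.75 ln(0.538933)
  = −0.75 × (-0.618164) = 0.463623 substitutions/site.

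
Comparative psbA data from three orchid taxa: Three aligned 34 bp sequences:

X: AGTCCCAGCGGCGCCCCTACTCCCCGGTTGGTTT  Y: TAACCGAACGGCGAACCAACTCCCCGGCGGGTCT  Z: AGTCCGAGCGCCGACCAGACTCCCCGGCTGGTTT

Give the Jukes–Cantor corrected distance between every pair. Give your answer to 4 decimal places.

d(X,Y) = 0.4234, d(X,Z) = 0.2012, d(Y,Z) = 0.3734

X–Y: 11/34 sites differ → p ≈ 0.323529, d = −0.75 ln(1 − 0.431372) = 0.423397 ≈ 0.4234.
X–Z: 6/34 sites differ → p ≈ 0.176471, d = −0.75 ln(1 − 0.235295) = 0.201199 ≈ 0.2012.
Y–Z: 10/34 sites differ → p ≈ 0.294118, d = −0.75 ln(1 − 0.392157) = 0.373379 ≈ 0.3734.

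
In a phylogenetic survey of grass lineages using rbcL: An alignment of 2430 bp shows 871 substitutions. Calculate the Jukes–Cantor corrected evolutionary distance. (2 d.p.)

0.49

p = 871/2430 ≈ 0.358436.
d = −(3/4) ln(1 − 4p/3) = −0.75 ln(1 − 0.477915) = −0.75 ln(0.522085)
  = −0.75 × (-0.649925) = 0.487444 substitutions/site.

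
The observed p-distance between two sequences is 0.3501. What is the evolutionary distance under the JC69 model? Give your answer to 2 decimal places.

d = −(3/4) ln(1 − 4p/3) = −0.75 ln(1 − 0.4668) = −0.75 ln(0.5332)
  = −0.75 × (-0.628859) = 0.471644 substitutions/site.

0.47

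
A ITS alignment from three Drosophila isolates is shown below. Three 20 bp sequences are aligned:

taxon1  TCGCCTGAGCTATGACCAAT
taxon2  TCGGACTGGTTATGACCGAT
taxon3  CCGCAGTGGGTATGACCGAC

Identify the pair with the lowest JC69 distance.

taxon2 and taxon3

taxon1–taxon2: 7/20 differ, p = 0.350, d = 0.471.
taxon1–taxon3: 8/20 differ, p = 0.400, d = 0.572.
taxon2–taxon3: 5/20 differ, p = 0.250, d = 0.304.
The smallest distance is between taxon2 and taxon3.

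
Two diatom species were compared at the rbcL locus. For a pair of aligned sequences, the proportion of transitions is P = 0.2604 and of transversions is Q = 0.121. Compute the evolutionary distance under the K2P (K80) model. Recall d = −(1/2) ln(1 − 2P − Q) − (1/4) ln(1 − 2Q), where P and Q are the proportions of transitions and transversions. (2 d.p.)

0.58

Under the Kimura two-parameter model, d = −½ ln(1 − 2P − Q) − ¼ ln(1 − 2Q).
1 − 2P − Q = 0.3582, giving −½ ln(0.3582) = 0.513332.
1 − 2Q = 0.758, giving −¼ ln(0.758) = 0.069268.
d = 0.513332 + 0.069268 = 0.582600.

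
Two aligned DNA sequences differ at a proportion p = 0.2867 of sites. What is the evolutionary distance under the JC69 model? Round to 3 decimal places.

0.361

d = −(3/4) ln(1 − 4p/3) = −0.75 ln(1 − 0.382267) = −0.75 ln(0.617733)
  = −0.75 × (-0.481699) = 0.361274 substitutions/site.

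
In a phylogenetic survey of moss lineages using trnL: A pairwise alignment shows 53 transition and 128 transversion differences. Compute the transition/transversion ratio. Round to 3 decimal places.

0.414

R = 53/128 = 0.414062… ≈ 0.414 (to 3 d.p.).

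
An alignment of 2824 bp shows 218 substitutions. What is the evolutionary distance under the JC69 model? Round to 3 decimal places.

0.081

p = 218/2824 ≈ 0.077195.
d = −(3/4) ln(1 − 4p/3) = −0.75 ln(1 − 0.102927) = −0.75 ln(0.897073)
  = −0.75 × (-0.108618) = 0.081464 substitutions/site.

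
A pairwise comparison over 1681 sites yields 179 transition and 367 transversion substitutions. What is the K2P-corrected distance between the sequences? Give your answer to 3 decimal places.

P = 179/1681 ≈ 0.106484 and Q = 367/1681 ≈ 0.218322.
Under the Kimura two-parameter model, d = −½ ln(1 − 2P − Q) − ¼ ln(1 − 2Q).
1 − 2P − Q = 0.56871, giving −½ ln(0.56871) = 0.282192.
1 − 2Q = 0.563356, giving −¼ ln(0.563356) = 0.143461.
d = 0.282192 + 0.143461 = 0.425653.

0.426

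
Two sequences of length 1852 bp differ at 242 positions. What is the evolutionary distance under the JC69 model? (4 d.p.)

0.1436

p = 242/1852 ≈ 0.13067.
d = −(3/4) ln(1 − 4p/3) = −0.75 ln(1 − 0.174227) = −0.75 ln(0.825773)
  = −0.75 × (-0.191435) = 0.143576 substitutions/site.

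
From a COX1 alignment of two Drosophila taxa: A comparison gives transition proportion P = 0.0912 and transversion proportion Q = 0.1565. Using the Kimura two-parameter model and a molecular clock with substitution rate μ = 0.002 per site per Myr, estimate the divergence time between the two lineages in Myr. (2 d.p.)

Under the Kimura two-parameter model, d = −½ ln(1 − 2P − Q) − ¼ ln(1 − 2Q).
1 − 2P − Q = 0.6611, giving −½ ln(0.6611) = 0.206925.
1 − 2Q = 0.687, giving −¼ ln(0.687) = 0.093855.
d = 0.206925 + 0.093855 = 0.300780.
Under a molecular clock d = 2μt, so t = d/(2μ) = 0.300780 / (2 × 0.002) = 75.20 Myr.

75.20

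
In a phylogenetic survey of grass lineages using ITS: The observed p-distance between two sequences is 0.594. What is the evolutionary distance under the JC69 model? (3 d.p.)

d = −(3/4) ln(1 − 4p/3) = −0.75 ln(1 − 0.792) = −0.75 ln(0.208)
  = −0.75 × (-1.570217) = 1.177663 substitutions/site.

1.178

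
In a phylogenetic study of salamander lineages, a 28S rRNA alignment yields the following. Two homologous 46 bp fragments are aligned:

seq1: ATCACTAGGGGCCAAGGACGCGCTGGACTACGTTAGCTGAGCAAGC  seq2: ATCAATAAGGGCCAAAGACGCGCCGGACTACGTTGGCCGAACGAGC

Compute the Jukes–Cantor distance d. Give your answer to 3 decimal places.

0.198

The sequences differ at 8 of 46 sites (5, 8, 16, 24, 35, 38, 41, 43), so p = 8/46 ≈ 0.173913.
d = −(3/4) ln(1 − 4p/3) = −0.75 ln(1 − 0.231884) = −0.75 ln(0.768116)
  = −0.75 × (-0.263815) = 0.197861 substitutions/site.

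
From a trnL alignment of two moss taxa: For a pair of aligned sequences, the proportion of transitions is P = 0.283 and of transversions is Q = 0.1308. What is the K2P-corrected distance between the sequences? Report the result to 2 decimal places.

0.67

Under the Kimura two-parameter model, d = −½ ln(1 − 2P − Q) − ¼ ln(1 − 2Q).
1 − 2P − Q = 0.3032, giving −½ ln(0.3032) = 0.596681.
1 − 2Q = 0.7384, giving −¼ ln(0.7384) = 0.075817.
d = 0.596681 + 0.075817 = 0.672498.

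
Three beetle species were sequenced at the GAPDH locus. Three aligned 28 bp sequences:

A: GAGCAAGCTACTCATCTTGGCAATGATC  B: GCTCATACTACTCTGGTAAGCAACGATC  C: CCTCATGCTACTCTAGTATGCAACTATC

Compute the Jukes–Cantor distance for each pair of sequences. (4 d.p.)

A–B: 10/28 sites differ → p ≈ 0.357143, d = −0.75 ln(1 − 0.476191) = 0.484971 ≈ 0.4850.
A–C: 11/28 sites differ → p ≈ 0.392857, d = −0.75 ln(1 − 0.523809) = 0.556452 ≈ 0.5565.
B–C: 5/28 sites differ → p ≈ 0.178571, d = −0.75 ln(1 − 0.238095) = 0.203950 ≈ 0.2040.

d(A,B) = 0.4850, d(A,C) = 0.5565, d(B,C) = 0.2040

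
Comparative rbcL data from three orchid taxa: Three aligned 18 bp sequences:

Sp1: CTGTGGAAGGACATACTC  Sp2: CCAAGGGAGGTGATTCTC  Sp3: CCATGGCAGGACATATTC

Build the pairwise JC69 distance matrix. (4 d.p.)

d(Sp1,Sp2) = 0.5482, d(Sp1,Sp3) = 0.2635, d(Sp2,Sp3) = 0.4408

Sp1–Sp2: 7/18 sites differ → p ≈ 0.388889, d = −0.75 ln(1 − 0.518519) = 0.548166 ≈ 0.5482.
Sp1–Sp3: 4/18 sites differ → p ≈ 0.222222, d = −0.75 ln(1 − 0.296296) = 0.263548 ≈ 0.2635.
Sp2–Sp3: 6/18 sites differ → p ≈ 0.333333, d = −0.75 ln(1 − 0.444444) = 0.440839 ≈ 0.4408.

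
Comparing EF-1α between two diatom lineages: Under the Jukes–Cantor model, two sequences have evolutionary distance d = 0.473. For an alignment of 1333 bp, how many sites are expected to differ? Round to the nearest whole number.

Invert JC69: p = (3/4)(1 − e^(−4d/3)) = 0.75 × (1 − e^(-0.630667)) = 0.75 × (1 − 0.532237) = 0.350822.
Expected differing sites = pL ≈ 0.350822 × 1333 = 467.645726 ≈ 468.

468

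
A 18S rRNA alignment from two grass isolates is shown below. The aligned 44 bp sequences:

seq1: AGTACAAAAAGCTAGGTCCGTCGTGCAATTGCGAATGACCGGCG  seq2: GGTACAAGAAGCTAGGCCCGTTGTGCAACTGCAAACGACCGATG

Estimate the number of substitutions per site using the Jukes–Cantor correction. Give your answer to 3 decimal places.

0.239

The sequences differ at 9 of 44 sites (1, 8, 17, 22, 29, 33, 36, 42, 43), so p = 9/44 ≈ 0.204545.
d = −(3/4) ln(1 − 4p/3) = −0.75 ln(1 − 0.272727) = −0.75 ln(0.727273)
  = −0.75 × (-0.318453) = 0.238840 substitutions/site.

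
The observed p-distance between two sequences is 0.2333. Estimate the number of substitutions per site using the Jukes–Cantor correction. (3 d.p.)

0.279

d = −(3/4) ln(1 − 4p/3) = −0.75 ln(1 − 0.311067) = −0.75 ln(0.688933)
  = −0.75 × (-0.372611) = 0.279458 substitutions/site.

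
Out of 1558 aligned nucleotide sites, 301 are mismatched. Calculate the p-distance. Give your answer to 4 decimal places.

0.1932

p = 301/1558 = 0.193196… ≈ 0.1932 (to 4 d.p.).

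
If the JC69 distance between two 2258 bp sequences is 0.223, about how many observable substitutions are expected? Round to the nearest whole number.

Invert JC69: p = (3/4)(1 − e^(−4d/3)) = 0.75 × (1 − e^(-0.297333)) = 0.75 × (1 − 0.742797) = 0.192902.
Expected differing sites = pL ≈ 0.192902 × 2258 = 435.572716 ≈ 436.

436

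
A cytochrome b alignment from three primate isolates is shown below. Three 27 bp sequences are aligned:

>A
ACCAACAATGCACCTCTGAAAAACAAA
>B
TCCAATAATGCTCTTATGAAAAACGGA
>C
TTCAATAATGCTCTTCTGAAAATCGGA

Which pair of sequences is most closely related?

A–B: 7/27 differ, p = 0.259, d = 0.318.
A–C: 8/27 differ, p = 0.296, d = 0.377.
B–C: 3/27 differ, p = 0.111, d = 0.120.
The smallest distance is between B and C.

B and C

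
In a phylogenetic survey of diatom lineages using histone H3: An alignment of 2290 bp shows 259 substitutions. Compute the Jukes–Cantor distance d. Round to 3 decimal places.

0.123

p = 259/2290 ≈ 0.1131.
d = −(3/4) ln(1 − 4p/3) = −0.75 ln(1 − 0.1508) = −0.75 ln(0.8492)
  = −0.75 × (-0.163461) = 0.122596 substitutions/site.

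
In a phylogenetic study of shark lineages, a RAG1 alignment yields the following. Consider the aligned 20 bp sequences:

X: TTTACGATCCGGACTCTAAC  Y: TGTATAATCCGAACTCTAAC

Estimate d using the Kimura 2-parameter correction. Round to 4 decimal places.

Of 20 sites, 3 differences are transitions and 1 are transversions, so P = 3/20 = 0.15 and Q = 1/20 = 0.05.
Under the Kimura two-parameter model, d = −½ ln(1 − 2P − Q) − ¼ ln(1 − 2Q).
1 − 2P − Q = 0.65, giving −½ ln(0.65) = 0.215391.
1 − 2Q = 0.9, giving −¼ ln(0.9) = 0.026340.
d = 0.215391 + 0.026340 = 0.241731.

0.2417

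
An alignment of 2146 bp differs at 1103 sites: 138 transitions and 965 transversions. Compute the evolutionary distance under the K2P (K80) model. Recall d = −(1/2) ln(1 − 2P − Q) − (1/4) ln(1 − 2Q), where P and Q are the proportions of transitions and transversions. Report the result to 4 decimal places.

1.0057

P = 138/2146 ≈ 0.064306 and Q = 965/2146 ≈ 0.449674.
Under the Kimura two-parameter model, d = −½ ln(1 − 2P − Q) − ¼ ln(1 − 2Q).
1 − 2P − Q = 0.421714, giving −½ ln(0.421714) = 0.431714.
1 − 2Q = 0.100652, giving −¼ ln(0.100652) = 0.574022.
d = 0.431714 + 0.574022 = 1.005736.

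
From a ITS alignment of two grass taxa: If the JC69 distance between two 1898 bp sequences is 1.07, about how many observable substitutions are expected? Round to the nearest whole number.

Invert JC69: p = (3/4)(1 − e^(−4d/3)) = 0.75 × (1 − e^(-1.426667)) = 0.75 × (1 − 0.240108) = 0.569919.
Expected differing sites = pL ≈ 0.569919 × 1898 = 1081.706262 ≈ 1082.

1082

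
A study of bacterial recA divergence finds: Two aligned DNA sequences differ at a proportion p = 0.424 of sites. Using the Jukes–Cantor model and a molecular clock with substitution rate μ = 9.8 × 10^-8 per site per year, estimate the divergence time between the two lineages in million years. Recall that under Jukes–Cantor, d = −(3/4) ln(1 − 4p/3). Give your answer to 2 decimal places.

3.19

d = −(3/4) ln(1 − 4p/3) = −0.75 ln(1 − 0.565333) = −0.75 ln(0.434667)
  = −0.75 × (-0.833175) = 0.624881 substitutions/site.
Under a molecular clock d = 2μt, so t = d/(2μ) = 0.624881 / (2 × 9.8 × 10^-8) = 3.19 million years.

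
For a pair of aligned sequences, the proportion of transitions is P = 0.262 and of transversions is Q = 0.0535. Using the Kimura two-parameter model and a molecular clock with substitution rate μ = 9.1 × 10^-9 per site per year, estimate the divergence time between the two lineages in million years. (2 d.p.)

Under the Kimura two-parameter model, d = −½ ln(1 − 2P − Q) − ¼ ln(1 − 2Q).
1 − 2P − Q = 0.4225, giving −½ ln(0.4225) = 0.430783.
1 − 2Q = 0.893, giving −¼ ln(0.893) = 0.028292.
d = 0.430783 + 0.028292 = 0.459075.
Under a molecular clock d = 2μt, so t = d/(2μ) = 0.459075 / (2 × 9.1 × 10^-9) = 25.22 million years.

25.22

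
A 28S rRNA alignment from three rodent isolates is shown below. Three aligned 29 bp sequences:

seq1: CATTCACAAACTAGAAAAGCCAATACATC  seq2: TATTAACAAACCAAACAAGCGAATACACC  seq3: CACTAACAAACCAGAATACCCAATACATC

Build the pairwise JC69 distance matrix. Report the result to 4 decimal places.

d(seq1,seq2) = 0.2913, d(seq1,seq3) = 0.1959, d(seq2,seq3) = 0.3439

seq1–seq2: 7/29 sites differ → p ≈ 0.241379, d = −0.75 ln(1 − 0.321839) = 0.291278 ≈ 0.2913.
seq1–seq3: 5/29 sites differ → p ≈ 0.172414, d = −0.75 ln(1 − 0.229885) = 0.195912 ≈ 0.1959.
seq2–seq3: 8/29 sites differ → p ≈ 0.275862, d = −0.75 ln(1 − 0.367816) = 0.343931 ≈ 0.3439.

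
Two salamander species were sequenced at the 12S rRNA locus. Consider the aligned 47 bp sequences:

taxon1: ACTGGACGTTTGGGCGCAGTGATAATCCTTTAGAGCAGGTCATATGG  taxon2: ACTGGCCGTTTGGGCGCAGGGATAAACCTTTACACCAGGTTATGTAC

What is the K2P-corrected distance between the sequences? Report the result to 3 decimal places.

0.221

Of 47 sites, 3 differences are transitions and 6 are transversions, so P = 3/47 ≈ 0.06383 and Q = 6/47 ≈ 0.12766.
Under the Kimura two-parameter model, d = −½ ln(1 − 2P − Q) − ¼ ln(1 − 2Q).
1 − 2P − Q = 0.74468, giving −½ ln(0.74468) = 0.147400.
1 − 2Q = 0.74468, giving −¼ ln(0.74468) = 0.073700.
d = 0.147400 + 0.073700 = 0.221100.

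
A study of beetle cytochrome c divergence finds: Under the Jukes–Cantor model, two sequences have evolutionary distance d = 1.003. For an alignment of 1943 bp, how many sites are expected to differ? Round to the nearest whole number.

Invert JC69: p = (3/4)(1 − e^(−4d/3)) = 0.75 × (1 − e^(-1.337333)) = 0.75 × (1 − 0.262545) = 0.553091.
Expected differing sites = pL ≈ 0.553091 × 1943 = 1074.655813 ≈ 1075.

1075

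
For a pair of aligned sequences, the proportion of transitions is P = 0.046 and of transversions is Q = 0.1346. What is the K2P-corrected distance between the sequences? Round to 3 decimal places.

0.207

Under the Kimura two-parameter model, d = −½ ln(1 − 2P − Q) − ¼ ln(1 − 2Q).
1 − 2P − Q = 0.7734, giving −½ ln(0.7734) = 0.128479.
1 − 2Q = 0.7308, giving −¼ ln(0.7308) = 0.078404.
d = 0.128479 + 0.078404 = 0.206883.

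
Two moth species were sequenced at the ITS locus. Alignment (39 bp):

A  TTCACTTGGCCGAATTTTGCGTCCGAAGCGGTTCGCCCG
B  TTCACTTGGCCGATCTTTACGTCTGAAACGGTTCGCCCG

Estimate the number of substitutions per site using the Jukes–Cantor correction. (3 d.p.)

The sequences differ at 5 of 39 sites (14, 15, 19, 24, 28), so p = 5/39 ≈ 0.128205.
d = −(3/4) ln(1 − 4p/3) = −0.75 ln(1 − 0.17094) = −0.75 ln(0.82906)
  = −0.75 × (-0.187463) = 0.140597 substitutions/site.

0.141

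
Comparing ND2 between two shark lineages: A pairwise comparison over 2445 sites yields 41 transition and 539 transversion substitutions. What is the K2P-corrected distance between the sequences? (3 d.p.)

P = 41/2445 ≈ 0.016769 and Q = 539/2445 ≈ 0.22045.
Under the Kimura two-parameter model, d = −½ ln(1 − 2P − Q) − ¼ ln(1 − 2Q).
1 − 2P − Q = 0.746012, giving −½ ln(0.746012) = 0.146507.
1 − 2Q = 0.5591, giving −¼ ln(0.5591) = 0.145357.
d = 0.146507 + 0.145357 = 0.291864.

0.292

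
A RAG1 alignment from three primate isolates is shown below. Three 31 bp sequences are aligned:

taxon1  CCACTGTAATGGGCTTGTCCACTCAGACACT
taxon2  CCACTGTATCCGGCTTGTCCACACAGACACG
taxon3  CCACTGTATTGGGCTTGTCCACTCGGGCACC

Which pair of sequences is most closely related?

taxon1 and taxon3

taxon1–taxon2: 5/31 differ, p = 0.161, d = 0.182.
taxon1–taxon3: 4/31 differ, p = 0.129, d = 0.142.
taxon2–taxon3: 6/31 differ, p = 0.194, d = 0.224.
The smallest distance is between taxon1 and taxon3.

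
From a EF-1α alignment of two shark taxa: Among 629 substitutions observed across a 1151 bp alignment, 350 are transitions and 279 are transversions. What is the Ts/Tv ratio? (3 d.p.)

R = 350/279 = 1.254480… ≈ 1.254 (to 3 d.p.).

1.254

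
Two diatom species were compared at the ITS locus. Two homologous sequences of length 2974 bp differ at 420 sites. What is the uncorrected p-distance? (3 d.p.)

p = 420/2974 = 0.141223… ≈ 0.141 (to 3 d.p.).

0.141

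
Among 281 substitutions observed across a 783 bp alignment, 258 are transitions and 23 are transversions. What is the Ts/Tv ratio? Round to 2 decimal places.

R = 258/23 = 11.217391… ≈ 11.22 (to 2 d.p.).

11.22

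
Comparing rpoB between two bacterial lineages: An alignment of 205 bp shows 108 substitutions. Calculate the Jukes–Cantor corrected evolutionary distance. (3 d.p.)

0.909

p = 108/205 ≈ 0.526829.
d = −(3/4) ln(1 − 4p/3) = −0.75 ln(1 − 0.702439) = −0.75 ln(0.297561)
  = −0.75 × (-1.212136) = 0.909102 substitutions/site.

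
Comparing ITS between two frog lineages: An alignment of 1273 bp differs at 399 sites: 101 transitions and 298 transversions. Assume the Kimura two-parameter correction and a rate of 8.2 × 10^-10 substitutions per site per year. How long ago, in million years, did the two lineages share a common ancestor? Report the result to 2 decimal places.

248.35

P = 101/1273 ≈ 0.07934 and Q = 298/1273 ≈ 0.234093.
Under the Kimura two-parameter model, d = −½ ln(1 − 2P − Q) − ¼ ln(1 − 2Q).
1 − 2P − Q = 0.607227, giving −½ ln(0.607227) = 0.249426.
1 − 2Q = 0.531814, giving −¼ ln(0.531814) = 0.157865.
d = 0.249426 + 0.157865 = 0.407291.
Under a molecular clock d = 2μt, so t = d/(2μ) = 0.407291 / (2 × 8.2 × 10^-10) = 248.35 million years.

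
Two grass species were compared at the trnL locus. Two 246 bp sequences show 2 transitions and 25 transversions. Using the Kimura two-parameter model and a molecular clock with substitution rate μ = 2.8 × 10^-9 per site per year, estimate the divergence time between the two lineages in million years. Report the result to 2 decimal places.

21.34

P = 2/246 ≈ 0.00813 and Q = 25/246 ≈ 0.101626.
Under the Kimura two-parameter model, d = −½ ln(1 − 2P − Q) − ¼ ln(1 − 2Q).
1 − 2P − Q = 0.882114, giving −½ ln(0.882114) = 0.062717.
1 − 2Q = 0.796748, giving −¼ ln(0.796748) = 0.056804.
d = 0.062717 + 0.056804 = 0.119521.
Under a molecular clock d = 2μt, so t = d/(2μ) = 0.119521 / (2 × 2.8 × 10^-9) = 21.34 million years.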